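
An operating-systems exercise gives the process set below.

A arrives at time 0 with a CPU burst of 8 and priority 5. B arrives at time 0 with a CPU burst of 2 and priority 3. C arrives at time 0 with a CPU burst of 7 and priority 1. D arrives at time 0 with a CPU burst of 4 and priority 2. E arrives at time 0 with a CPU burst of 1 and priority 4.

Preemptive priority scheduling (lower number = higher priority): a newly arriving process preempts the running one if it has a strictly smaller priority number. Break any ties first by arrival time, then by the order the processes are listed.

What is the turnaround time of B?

13

Schedule: | C 0-7 | D 7-11 | B 11-13 | E 13-14 | A 14-22 |
Completion: A=22  B=13  C=7  D=11  E=14
Turnaround(B) = completion − arrival = 13 − 0 = 13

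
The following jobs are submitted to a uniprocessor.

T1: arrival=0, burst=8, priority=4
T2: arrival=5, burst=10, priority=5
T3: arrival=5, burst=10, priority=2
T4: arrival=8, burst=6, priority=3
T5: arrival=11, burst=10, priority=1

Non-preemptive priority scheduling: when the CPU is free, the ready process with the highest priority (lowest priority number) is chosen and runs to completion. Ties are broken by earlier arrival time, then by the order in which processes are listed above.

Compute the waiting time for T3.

Gantt: | T1 0-8 | T3 8-18 | T5 18-28 | T4 28-34 | T2 34-44 |
Completion: T1=8  T2=44  T3=18  T4=34  T5=28
Turnaround (C−A): T1=8  T2=39  T3=13  T4=26  T5=17
Waiting(T3) = turnaround − burst = 13 − 10 = 3

3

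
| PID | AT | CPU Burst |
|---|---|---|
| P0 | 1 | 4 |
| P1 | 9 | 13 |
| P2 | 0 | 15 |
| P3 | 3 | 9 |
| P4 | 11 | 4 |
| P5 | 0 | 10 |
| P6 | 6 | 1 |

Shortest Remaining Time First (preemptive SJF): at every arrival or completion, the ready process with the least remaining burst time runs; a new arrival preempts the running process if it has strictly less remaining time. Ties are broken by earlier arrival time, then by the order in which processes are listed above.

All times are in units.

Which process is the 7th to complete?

Timeline: | P5 0-1 | P0 1-5 | P5 5-6 | P6 6-7 | P5 7-15 | P4 15-19 | P3 19-28 | P1 28-41 | P2 41-56 |
Completion: P0=5  P1=41  P2=56  P3=28  P4=19  P5=15  P6=7
Turnaround (C−A): P0=4  P1=32  P2=56  P3=25  P4=8  P5=15  P6=1
Finish order: P0 → P6 → P5 → P4 → P3 → P1 → P2

P2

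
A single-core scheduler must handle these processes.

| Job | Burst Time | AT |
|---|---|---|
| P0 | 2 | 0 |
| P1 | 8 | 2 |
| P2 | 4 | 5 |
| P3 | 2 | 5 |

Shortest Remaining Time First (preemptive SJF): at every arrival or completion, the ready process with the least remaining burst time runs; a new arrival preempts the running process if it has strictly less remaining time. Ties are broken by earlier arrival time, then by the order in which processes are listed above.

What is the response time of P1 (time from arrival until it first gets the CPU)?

Schedule: | P0 0-2 | P1 2-5 | P3 5-7 | P2 7-11 | P1 11-16 |
Completion: P0=2  P1=16  P2=11  P3=7
Turnaround (C−A): P0=2  P1=14  P2=6  P3=2
Response(P1) = first start − arrival = 2 − 2 = 0

0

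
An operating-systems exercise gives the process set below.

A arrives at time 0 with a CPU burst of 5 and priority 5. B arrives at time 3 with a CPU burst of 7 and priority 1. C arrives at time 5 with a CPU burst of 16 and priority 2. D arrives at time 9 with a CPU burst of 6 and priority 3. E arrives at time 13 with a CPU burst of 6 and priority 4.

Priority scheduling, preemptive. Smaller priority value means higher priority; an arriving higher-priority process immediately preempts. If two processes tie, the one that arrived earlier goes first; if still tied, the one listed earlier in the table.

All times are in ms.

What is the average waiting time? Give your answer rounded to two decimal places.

Gantt: | A 0-3 | B 3-10 | C 10-26 | D 26-32 | E 32-38 | A 38-40 |
Completion: A=40  B=10  C=26  D=32  E=38
Turnaround (C−A): A=40  B=7  C=21  D=23  E=25
Waiting times: A=35, B=0, C=5, D=17, E=19
Average waiting = (35+0+5+17+19) / 5 = 76/5 = 15.20

15.20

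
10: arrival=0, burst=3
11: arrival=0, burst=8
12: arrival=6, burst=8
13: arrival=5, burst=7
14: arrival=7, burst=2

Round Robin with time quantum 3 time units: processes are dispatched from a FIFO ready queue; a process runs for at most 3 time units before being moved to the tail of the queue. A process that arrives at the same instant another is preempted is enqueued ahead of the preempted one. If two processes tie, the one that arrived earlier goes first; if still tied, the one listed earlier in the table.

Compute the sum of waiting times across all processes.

53

Timeline: | 10 0-3 | 11 3-6 | 13 6-9 | 12 9-12 | 11 12-15 | 14 15-17 | 13 17-20 | 12 20-23 | 11 23-25 | 13 25-26 | 12 26-28 |
Completion: 10=3  11=25  12=28  13=26  14=17
Waiting = turnaround − burst: 10=0, 11=17, 12=14, 13=14, 14=8
Total waiting = 0 + 17 + 14 + 14 + 8 = 53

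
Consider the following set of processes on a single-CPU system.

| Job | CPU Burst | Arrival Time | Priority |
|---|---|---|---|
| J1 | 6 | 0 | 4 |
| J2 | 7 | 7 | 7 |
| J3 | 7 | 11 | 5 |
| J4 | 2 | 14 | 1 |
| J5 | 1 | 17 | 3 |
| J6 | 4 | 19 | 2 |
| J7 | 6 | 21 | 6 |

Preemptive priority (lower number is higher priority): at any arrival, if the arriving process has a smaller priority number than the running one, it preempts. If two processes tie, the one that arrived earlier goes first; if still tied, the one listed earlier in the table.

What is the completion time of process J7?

31

Gantt: | J1 0-6 | idle 6-7 | J2 7-11 | J3 11-14 | J4 14-16 | J3 16-17 | J5 17-18 | J3 18-19 | J6 19-23 | J3 23-25 | J7 25-31 | J2 31-34 |
Completion: J1=6  J2=34  J3=25  J4=16  J5=18  J6=23  J7=31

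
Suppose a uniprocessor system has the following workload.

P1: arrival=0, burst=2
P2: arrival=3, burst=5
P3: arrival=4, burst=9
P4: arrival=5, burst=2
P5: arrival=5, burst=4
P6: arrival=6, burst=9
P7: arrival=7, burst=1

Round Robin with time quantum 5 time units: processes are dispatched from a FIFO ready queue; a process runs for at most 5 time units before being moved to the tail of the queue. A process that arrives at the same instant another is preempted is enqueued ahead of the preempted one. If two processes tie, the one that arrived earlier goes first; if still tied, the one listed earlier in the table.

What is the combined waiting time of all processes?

69

Timeline: | P1 0-2 | idle 2-3 | P2 3-8 | P3 8-13 | P4 13-15 | P5 15-19 | P6 19-24 | P7 24-25 | P3 25-29 | P6 29-33 |
Completion: P1=2  P2=8  P3=29  P4=15  P5=19  P6=33  P7=25
Turnaround (C−A): P1=2  P2=5  P3=25  P4=10  P5=14  P6=27  P7=18
Waiting = turnaround − burst: P1=0, P2=0, P3=16, P4=8, P5=10, P6=18, P7=17
Total waiting = 0 + 0 + 16 + 8 + 10 + 18 + 17 = 69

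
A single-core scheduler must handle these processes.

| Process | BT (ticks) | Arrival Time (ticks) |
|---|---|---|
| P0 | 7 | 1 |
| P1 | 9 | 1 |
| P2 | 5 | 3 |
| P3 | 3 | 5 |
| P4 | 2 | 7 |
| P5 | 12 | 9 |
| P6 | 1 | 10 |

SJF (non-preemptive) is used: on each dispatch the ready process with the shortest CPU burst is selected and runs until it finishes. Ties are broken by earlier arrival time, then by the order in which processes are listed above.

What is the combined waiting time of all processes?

55

Timeline: | idle 0-1 | P0 1-8 | P4 8-10 | P6 10-11 | P3 11-14 | P2 14-19 | P1 19-28 | P5 28-40 |
Completion: P0=8  P1=28  P2=19  P3=14  P4=10  P5=40  P6=11
Waiting = turnaround − burst: P0=0, P1=18, P2=11, P3=6, P4=1, P5=19, P6=0
Total waiting = 0 + 18 + 11 + 6 + 1 + 19 + 0 = 55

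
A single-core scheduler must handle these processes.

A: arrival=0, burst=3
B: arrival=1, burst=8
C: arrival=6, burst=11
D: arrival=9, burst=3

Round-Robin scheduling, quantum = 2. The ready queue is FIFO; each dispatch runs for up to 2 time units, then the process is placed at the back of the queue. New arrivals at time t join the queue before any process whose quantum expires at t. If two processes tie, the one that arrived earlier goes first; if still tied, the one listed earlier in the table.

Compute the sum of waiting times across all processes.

24

Timeline: | A 0-2 | B 2-4 | A 4-5 | B 5-7 | C 7-9 | B 9-11 | D 11-13 | C 13-15 | B 15-17 | D 17-18 | C 18-25 |
Completion: A=5  B=17  C=25  D=18
Waiting = turnaround − burst: A=2, B=8, C=8, D=6
Total waiting = 2 + 8 + 8 + 6 = 24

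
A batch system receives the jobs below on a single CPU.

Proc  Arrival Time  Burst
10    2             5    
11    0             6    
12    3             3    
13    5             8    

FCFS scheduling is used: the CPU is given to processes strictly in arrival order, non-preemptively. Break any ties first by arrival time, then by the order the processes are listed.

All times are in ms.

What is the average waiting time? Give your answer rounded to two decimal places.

Gantt: | 11 0-6 | 10 6-11 | 12 11-14 | 13 14-22 |
Completion: 10=11  11=6  12=14  13=22
Turnaround (C−A): 10=9  11=6  12=11  13=17
Waiting times: 10=4, 11=0, 12=8, 13=9
Average waiting = (4+0+8+9) / 4 = 21/4 = 5.25

5.25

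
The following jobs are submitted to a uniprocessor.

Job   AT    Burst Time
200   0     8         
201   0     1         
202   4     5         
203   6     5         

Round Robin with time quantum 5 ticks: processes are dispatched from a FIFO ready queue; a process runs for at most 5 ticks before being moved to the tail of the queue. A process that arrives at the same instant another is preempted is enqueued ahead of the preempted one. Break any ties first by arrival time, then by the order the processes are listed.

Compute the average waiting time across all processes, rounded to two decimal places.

Timeline: | 200 0-5 | 201 5-6 | 202 6-11 | 200 11-14 | 203 14-19 |
Completion: 200=14  201=6  202=11  203=19
Turnaround (C−A): 200=14  201=6  202=7  203=13
Waiting times: 200=6, 201=5, 202=2, 203=8
Average waiting = (6+5+2+8) / 4 = 21/4 = 5.25

5.25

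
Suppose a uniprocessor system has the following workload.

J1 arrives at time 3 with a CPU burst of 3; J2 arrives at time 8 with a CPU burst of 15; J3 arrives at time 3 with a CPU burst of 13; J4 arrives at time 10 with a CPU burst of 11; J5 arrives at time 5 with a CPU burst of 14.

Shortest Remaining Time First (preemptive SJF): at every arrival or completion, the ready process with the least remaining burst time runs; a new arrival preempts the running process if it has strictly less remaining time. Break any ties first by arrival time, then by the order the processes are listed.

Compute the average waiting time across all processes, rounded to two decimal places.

Schedule: | idle 0-3 | J1 3-6 | J3 6-19 | J4 19-30 | J5 30-44 | J2 44-59 |
Completion: J1=6  J2=59  J3=19  J4=30  J5=44
Turnaround (C−A): J1=3  J2=51  J3=16  J4=20  J5=39
Waiting times: J1=0, J2=36, J3=3, J4=9, J5=25
Average waiting = (0+36+3+9+25) / 5 = 73/5 = 14.60

14.60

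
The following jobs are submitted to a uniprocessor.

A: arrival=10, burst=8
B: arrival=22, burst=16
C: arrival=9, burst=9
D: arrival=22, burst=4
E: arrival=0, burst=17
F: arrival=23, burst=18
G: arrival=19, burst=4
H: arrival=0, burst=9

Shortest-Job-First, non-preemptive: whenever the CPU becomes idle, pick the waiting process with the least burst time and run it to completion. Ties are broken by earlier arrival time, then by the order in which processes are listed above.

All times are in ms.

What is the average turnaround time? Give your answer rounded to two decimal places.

Timeline: | H 0-9 | C 9-18 | A 18-26 | G 26-30 | D 30-34 | B 34-50 | E 50-67 | F 67-85 |
Completion: A=26  B=50  C=18  D=34  E=67  F=85  G=30  H=9
Turnaround times: A=16, B=28, C=9, D=12, E=67, F=62, G=11, H=9
Average turnaround = (16+28+9+12+67+62+11+9) / 8 = 214/8 = 26.75

26.75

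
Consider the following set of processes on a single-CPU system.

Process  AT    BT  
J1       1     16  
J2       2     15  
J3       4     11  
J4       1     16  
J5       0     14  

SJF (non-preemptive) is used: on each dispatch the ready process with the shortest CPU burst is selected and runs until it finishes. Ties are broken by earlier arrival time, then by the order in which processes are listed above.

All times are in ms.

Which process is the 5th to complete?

J4

Gantt: | J5 0-14 | J3 14-25 | J2 25-40 | J1 40-56 | J4 56-72 |
Completion: J1=56  J2=40  J3=25  J4=72  J5=14
Turnaround (C−A): J1=55  J2=38  J3=21  J4=71  J5=14
Finish order: J5 → J3 → J2 → J1 → J4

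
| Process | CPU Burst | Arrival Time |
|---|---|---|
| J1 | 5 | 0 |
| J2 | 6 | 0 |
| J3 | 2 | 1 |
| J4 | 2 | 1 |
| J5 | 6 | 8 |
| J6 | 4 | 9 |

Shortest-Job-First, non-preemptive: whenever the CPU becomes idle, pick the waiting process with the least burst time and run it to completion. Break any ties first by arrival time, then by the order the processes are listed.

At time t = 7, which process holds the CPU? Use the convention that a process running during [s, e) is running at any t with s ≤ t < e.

J4

Schedule: | J1 0-5 | J3 5-7 | J4 7-9 | J6 9-13 | J2 13-19 | J5 19-25 |
Completion: J1=5  J2=19  J3=7  J4=9  J5=25  J6=13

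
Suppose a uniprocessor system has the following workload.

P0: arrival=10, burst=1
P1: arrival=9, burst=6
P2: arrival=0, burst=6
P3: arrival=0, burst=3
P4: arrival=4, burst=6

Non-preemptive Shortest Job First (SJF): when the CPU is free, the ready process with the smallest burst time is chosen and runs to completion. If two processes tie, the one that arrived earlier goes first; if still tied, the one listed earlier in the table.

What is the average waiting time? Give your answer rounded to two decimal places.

4.00

Gantt: | P3 0-3 | P2 3-9 | P4 9-15 | P0 15-16 | P1 16-22 |
Completion: P0=16  P1=22  P2=9  P3=3  P4=15
Waiting times: P0=5, P1=7, P2=3, P3=0, P4=5
Average waiting = (5+7+3+0+5) / 5 = 20/5 = 4.00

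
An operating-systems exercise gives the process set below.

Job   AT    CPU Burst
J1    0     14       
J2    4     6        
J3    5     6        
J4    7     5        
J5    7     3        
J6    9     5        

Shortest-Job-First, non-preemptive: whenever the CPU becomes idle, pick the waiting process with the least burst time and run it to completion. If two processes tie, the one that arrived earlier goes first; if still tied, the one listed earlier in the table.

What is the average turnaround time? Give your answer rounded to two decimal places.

20.00

Schedule: | J1 0-14 | J5 14-17 | J4 17-22 | J6 22-27 | J2 27-33 | J3 33-39 |
Completion: J1=14  J2=33  J3=39  J4=22  J5=17  J6=27
Turnaround (C−A): J1=14  J2=29  J3=34  J4=15  J5=10  J6=18
Turnaround times: J1=14, J2=29, J3=34, J4=15, J5=10, J6=18
Average turnaround = (14+29+34+15+10+18) / 6 = 120/6 = 20.00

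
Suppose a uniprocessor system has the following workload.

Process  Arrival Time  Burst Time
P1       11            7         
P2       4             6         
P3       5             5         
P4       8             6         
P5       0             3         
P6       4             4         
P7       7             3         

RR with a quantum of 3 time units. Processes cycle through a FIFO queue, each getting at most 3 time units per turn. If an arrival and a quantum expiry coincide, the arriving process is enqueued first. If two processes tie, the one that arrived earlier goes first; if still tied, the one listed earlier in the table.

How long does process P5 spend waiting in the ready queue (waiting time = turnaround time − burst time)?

Timeline: | P5 0-3 | idle 3-4 | P2 4-7 | P6 7-10 | P3 10-13 | P7 13-16 | P2 16-19 | P4 19-22 | P6 22-23 | P1 23-26 | P3 26-28 | P4 28-31 | P1 31-35 |
Completion: P1=35  P2=19  P3=28  P4=31  P5=3  P6=23  P7=16
Waiting(P5) = turnaround − burst = 3 − 3 = 0

0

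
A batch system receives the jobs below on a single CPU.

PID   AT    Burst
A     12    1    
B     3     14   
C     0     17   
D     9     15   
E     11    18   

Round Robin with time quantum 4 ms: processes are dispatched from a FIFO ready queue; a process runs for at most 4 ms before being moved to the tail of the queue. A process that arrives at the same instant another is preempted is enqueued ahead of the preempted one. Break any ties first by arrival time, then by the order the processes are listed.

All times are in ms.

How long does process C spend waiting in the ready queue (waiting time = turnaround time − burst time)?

Timeline: | C 0-4 | B 4-8 | C 8-12 | B 12-16 | D 16-20 | E 20-24 | A 24-25 | C 25-29 | B 29-33 | D 33-37 | E 37-41 | C 41-45 | B 45-47 | D 47-51 | E 51-55 | C 55-56 | D 56-59 | E 59-65 |
Completion: A=25  B=47  C=56  D=59  E=65
Turnaround (C−A): A=13  B=44  C=56  D=50  E=54
Waiting(C) = turnaround − burst = 56 − 17 = 39

39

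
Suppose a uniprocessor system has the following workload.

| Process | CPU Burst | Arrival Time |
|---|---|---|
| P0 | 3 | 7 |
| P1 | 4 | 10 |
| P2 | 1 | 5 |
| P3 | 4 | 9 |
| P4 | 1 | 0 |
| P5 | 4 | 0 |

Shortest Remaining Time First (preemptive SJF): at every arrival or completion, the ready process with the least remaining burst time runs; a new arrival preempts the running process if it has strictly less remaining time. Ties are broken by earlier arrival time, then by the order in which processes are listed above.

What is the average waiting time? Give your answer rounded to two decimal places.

1.00

Timeline: | P4 0-1 | P5 1-5 | P2 5-6 | idle 6-7 | P0 7-10 | P3 10-14 | P1 14-18 |
Completion: P0=10  P1=18  P2=6  P3=14  P4=1  P5=5
Waiting times: P0=0, P1=4, P2=0, P3=1, P4=0, P5=1
Average waiting = (0+4+0+1+0+1) / 6 = 6/6 = 1.00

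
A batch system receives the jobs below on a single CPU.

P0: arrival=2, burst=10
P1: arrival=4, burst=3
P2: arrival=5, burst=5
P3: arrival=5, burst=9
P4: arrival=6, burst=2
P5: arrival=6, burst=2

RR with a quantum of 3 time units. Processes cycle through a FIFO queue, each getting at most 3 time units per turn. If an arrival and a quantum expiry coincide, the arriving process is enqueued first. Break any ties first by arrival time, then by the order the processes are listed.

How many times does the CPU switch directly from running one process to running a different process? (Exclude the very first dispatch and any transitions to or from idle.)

11

Gantt: | idle 0-2 | P0 2-5 | P1 5-8 | P2 8-11 | P3 11-14 | P0 14-17 | P4 17-19 | P5 19-21 | P2 21-23 | P3 23-26 | P0 26-29 | P3 29-32 | P0 32-33 |
Completion: P0=33  P1=8  P2=23  P3=32  P4=19  P5=21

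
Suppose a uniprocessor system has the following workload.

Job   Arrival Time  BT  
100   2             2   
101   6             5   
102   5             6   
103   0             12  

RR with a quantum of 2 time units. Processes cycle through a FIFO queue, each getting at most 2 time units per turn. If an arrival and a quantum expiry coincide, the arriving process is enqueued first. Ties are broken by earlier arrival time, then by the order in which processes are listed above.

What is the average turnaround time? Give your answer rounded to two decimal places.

14.25

Schedule: | 103 0-2 | 100 2-4 | 103 4-6 | 102 6-8 | 101 8-10 | 103 10-12 | 102 12-14 | 101 14-16 | 103 16-18 | 102 18-20 | 101 20-21 | 103 21-25 |
Completion: 100=4  101=21  102=20  103=25
Turnaround (C−A): 100=2  101=15  102=15  103=25
Turnaround times: 100=2, 101=15, 102=15, 103=25
Average turnaround = (2+15+15+25) / 4 = 57/4 = 14.25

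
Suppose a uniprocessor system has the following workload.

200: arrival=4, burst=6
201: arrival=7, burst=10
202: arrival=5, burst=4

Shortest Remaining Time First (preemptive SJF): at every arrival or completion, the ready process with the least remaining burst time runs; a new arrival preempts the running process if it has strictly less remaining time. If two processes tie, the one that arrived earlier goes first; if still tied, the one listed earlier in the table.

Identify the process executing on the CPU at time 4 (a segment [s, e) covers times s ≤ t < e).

200

Schedule: | idle 0-4 | 200 4-5 | 202 5-9 | 200 9-14 | 201 14-24 |
Completion: 200=14  201=24  202=9
Turnaround (C−A): 200=10  201=17  202=4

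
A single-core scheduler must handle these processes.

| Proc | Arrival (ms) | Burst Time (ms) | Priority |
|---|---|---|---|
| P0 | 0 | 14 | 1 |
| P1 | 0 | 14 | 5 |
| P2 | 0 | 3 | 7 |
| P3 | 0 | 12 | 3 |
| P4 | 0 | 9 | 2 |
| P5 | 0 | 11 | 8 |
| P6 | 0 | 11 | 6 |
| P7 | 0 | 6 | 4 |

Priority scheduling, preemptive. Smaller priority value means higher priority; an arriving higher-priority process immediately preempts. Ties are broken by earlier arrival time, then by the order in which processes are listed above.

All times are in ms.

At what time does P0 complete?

14

Schedule: | P0 0-14 | P4 14-23 | P3 23-35 | P7 35-41 | P1 41-55 | P6 55-66 | P2 66-69 | P5 69-80 |
Completion: P0=14  P1=55  P2=69  P3=35  P4=23  P5=80  P6=66  P7=41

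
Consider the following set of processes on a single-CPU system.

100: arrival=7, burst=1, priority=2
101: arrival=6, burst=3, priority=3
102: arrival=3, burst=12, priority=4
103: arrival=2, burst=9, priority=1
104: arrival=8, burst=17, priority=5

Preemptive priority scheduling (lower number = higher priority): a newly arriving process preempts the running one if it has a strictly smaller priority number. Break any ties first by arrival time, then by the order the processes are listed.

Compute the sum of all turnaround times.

83

Schedule: | idle 0-2 | 103 2-11 | 100 11-12 | 101 12-15 | 102 15-27 | 104 27-44 |
Completion: 100=12  101=15  102=27  103=11  104=44
Turnaround (C−A): 100=5  101=9  102=24  103=9  104=36
Turnaround = completion − arrival: 100=5, 101=9, 102=24, 103=9, 104=36
Total turnaround = 5 + 9 + 24 + 9 + 36 = 83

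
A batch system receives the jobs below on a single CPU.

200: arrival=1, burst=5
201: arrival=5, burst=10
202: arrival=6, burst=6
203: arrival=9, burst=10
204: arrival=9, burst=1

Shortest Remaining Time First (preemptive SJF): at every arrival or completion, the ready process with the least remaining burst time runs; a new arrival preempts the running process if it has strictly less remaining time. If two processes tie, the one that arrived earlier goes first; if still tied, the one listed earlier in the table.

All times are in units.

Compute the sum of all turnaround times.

Timeline: | idle 0-1 | 200 1-6 | 202 6-9 | 204 9-10 | 202 10-13 | 201 13-23 | 203 23-33 |
Completion: 200=6  201=23  202=13  203=33  204=10
Turnaround (C−A): 200=5  201=18  202=7  203=24  204=1
Turnaround = completion − arrival: 200=5, 201=18, 202=7, 203=24, 204=1
Total turnaround = 5 + 18 + 7 + 24 + 1 = 55

55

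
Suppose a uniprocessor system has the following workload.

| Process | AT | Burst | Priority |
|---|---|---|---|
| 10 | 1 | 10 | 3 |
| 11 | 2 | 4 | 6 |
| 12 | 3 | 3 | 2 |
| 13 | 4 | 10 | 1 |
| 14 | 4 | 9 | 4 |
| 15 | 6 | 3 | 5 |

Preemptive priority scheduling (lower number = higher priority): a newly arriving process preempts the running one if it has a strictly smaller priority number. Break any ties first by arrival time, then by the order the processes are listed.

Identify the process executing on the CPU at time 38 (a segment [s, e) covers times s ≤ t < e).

11

Schedule: | idle 0-1 | 10 1-3 | 12 3-4 | 13 4-14 | 12 14-16 | 10 16-24 | 14 24-33 | 15 33-36 | 11 36-40 |
Completion: 10=24  11=40  12=16  13=14  14=33  15=36
Turnaround (C−A): 10=23  11=38  12=13  13=10  14=29  15=30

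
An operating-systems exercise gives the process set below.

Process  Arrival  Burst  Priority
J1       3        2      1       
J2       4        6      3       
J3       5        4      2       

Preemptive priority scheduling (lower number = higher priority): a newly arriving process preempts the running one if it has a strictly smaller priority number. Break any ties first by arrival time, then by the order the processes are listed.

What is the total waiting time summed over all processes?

Timeline: | idle 0-3 | J1 3-5 | J3 5-9 | J2 9-15 |
Completion: J1=5  J2=15  J3=9
Turnaround (C−A): J1=2  J2=11  J3=4
Waiting = turnaround − burst: J1=0, J2=5, J3=0
Total waiting = 0 + 5 + 0 = 5

5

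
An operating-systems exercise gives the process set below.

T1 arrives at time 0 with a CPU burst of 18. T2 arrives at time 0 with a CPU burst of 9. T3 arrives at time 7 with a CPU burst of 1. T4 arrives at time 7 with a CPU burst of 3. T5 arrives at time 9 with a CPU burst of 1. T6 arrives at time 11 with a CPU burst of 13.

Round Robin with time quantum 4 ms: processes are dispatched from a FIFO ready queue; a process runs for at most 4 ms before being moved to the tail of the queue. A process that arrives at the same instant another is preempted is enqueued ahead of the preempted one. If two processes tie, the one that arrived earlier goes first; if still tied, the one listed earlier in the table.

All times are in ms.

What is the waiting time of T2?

Timeline: | T1 0-4 | T2 4-8 | T1 8-12 | T3 12-13 | T4 13-16 | T2 16-20 | T5 20-21 | T6 21-25 | T1 25-29 | T2 29-30 | T6 30-34 | T1 34-38 | T6 38-42 | T1 42-44 | T6 44-45 |
Completion: T1=44  T2=30  T3=13  T4=16  T5=21  T6=45
Turnaround (C−A): T1=44  T2=30  T3=6  T4=9  T5=12  T6=34
Waiting(T2) = turnaround − burst = 30 − 9 = 21

21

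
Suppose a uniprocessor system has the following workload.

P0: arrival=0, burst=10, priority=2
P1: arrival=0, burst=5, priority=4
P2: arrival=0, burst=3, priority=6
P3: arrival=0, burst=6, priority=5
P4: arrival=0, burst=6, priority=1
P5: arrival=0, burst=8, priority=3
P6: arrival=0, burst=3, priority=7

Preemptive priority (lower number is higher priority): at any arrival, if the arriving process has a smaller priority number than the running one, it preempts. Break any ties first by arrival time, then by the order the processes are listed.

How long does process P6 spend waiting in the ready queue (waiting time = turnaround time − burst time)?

38

Timeline: | P4 0-6 | P0 6-16 | P5 16-24 | P1 24-29 | P3 29-35 | P2 35-38 | P6 38-41 |
Completion: P0=16  P1=29  P2=38  P3=35  P4=6  P5=24  P6=41
Waiting(P6) = turnaround − burst = 41 − 3 = 38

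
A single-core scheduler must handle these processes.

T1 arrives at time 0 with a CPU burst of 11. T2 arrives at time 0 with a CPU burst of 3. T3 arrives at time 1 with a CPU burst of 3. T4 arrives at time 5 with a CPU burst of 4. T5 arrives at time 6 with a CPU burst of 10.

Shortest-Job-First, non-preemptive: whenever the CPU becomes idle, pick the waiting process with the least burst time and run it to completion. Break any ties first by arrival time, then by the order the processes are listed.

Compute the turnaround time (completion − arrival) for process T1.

Timeline: | T2 0-3 | T3 3-6 | T4 6-10 | T5 10-20 | T1 20-31 |
Completion: T1=31  T2=3  T3=6  T4=10  T5=20
Turnaround (C−A): T1=31  T2=3  T3=5  T4=5  T5=14
Turnaround(T1) = completion − arrival = 31 − 0 = 31

31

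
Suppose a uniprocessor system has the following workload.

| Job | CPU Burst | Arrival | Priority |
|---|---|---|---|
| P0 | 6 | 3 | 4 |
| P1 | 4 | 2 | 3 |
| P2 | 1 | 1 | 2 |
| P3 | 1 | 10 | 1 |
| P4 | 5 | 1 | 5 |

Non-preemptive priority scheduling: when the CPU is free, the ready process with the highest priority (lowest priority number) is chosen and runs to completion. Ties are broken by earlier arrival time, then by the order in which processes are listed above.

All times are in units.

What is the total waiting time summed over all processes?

17

Gantt: | idle 0-1 | P2 1-2 | P1 2-6 | P0 6-12 | P3 12-13 | P4 13-18 |
Completion: P0=12  P1=6  P2=2  P3=13  P4=18
Turnaround (C−A): P0=9  P1=4  P2=1  P3=3  P4=17
Waiting = turnaround − burst: P0=3, P1=0, P2=0, P3=2, P4=12
Total waiting = 3 + 0 + 0 + 2 + 12 = 17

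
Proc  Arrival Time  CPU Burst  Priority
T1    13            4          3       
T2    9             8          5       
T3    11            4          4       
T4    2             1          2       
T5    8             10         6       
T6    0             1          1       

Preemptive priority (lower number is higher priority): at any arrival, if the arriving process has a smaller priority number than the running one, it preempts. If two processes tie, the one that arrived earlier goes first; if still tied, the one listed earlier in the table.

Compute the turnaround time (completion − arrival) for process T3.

Gantt: | T6 0-1 | idle 1-2 | T4 2-3 | idle 3-8 | T5 8-9 | T2 9-11 | T3 11-13 | T1 13-17 | T3 17-19 | T2 19-25 | T5 25-34 |
Completion: T1=17  T2=25  T3=19  T4=3  T5=34  T6=1
Turnaround(T3) = completion − arrival = 19 − 11 = 8

8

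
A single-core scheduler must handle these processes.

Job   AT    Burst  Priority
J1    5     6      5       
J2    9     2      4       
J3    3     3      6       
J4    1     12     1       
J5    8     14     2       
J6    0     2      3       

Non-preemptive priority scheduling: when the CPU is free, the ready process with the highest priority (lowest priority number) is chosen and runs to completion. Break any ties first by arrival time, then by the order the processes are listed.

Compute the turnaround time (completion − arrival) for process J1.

Schedule: | J6 0-2 | J4 2-14 | J5 14-28 | J2 28-30 | J1 30-36 | J3 36-39 |
Completion: J1=36  J2=30  J3=39  J4=14  J5=28  J6=2
Turnaround(J1) = completion − arrival = 36 − 5 = 31

31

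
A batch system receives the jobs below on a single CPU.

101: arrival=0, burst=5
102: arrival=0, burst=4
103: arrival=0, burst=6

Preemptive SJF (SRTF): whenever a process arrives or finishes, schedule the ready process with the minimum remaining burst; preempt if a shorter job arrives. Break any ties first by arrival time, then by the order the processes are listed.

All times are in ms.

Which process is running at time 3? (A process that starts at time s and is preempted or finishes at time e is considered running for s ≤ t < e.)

Timeline: | 102 0-4 | 101 4-9 | 103 9-15 |
Completion: 101=9  102=4  103=15
Turnaround (C−A): 101=9  102=4  103=15

102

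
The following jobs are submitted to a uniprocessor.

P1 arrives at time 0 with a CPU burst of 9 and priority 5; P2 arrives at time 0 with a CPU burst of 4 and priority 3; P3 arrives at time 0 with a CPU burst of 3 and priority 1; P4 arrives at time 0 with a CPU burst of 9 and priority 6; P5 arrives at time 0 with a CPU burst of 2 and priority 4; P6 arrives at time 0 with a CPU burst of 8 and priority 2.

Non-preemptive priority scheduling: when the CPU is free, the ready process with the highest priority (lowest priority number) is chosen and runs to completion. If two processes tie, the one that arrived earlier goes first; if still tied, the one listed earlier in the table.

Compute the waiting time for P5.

15

Gantt: | P3 0-3 | P6 3-11 | P2 11-15 | P5 15-17 | P1 17-26 | P4 26-35 |
Completion: P1=26  P2=15  P3=3  P4=35  P5=17  P6=11
Waiting(P5) = turnaround − burst = 17 − 2 = 15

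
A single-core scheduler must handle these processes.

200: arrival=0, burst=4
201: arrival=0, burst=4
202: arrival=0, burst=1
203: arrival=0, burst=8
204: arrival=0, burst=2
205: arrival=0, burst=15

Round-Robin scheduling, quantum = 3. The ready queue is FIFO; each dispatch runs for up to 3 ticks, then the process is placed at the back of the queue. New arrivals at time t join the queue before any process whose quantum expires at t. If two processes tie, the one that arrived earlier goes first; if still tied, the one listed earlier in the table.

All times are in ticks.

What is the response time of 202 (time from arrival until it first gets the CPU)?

Schedule: | 200 0-3 | 201 3-6 | 202 6-7 | 203 7-10 | 204 10-12 | 205 12-15 | 200 15-16 | 201 16-17 | 203 17-20 | 205 20-23 | 203 23-25 | 205 25-34 |
Completion: 200=16  201=17  202=7  203=25  204=12  205=34
Response(202) = first start − arrival = 6 − 0 = 6

6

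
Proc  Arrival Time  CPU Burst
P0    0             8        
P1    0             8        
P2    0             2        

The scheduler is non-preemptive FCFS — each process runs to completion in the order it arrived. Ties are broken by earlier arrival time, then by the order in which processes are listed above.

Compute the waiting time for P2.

16

Timeline: | P0 0-8 | P1 8-16 | P2 16-18 |
Completion: P0=8  P1=16  P2=18
Waiting(P2) = turnaround − burst = 18 − 2 = 16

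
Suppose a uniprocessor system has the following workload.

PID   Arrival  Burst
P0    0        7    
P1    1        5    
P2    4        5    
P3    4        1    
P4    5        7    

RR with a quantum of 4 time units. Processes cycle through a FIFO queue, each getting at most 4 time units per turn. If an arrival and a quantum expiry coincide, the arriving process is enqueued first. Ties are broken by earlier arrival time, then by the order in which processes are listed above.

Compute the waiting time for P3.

Schedule: | P0 0-4 | P1 4-8 | P2 8-12 | P3 12-13 | P0 13-16 | P4 16-20 | P1 20-21 | P2 21-22 | P4 22-25 |
Completion: P0=16  P1=21  P2=22  P3=13  P4=25
Waiting(P3) = turnaround − burst = 9 − 1 = 8

8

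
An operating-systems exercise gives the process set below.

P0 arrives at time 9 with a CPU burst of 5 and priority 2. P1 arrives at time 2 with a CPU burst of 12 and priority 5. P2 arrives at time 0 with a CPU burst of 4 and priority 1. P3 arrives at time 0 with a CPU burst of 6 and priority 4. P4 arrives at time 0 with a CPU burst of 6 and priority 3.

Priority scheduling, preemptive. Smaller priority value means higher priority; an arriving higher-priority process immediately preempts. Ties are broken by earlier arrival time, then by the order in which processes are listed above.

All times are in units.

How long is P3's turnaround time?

Schedule: | P2 0-4 | P4 4-9 | P0 9-14 | P4 14-15 | P3 15-21 | P1 21-33 |
Completion: P0=14  P1=33  P2=4  P3=21  P4=15
Turnaround (C−A): P0=5  P1=31  P2=4  P3=21  P4=15
Turnaround(P3) = completion − arrival = 21 − 0 = 21

21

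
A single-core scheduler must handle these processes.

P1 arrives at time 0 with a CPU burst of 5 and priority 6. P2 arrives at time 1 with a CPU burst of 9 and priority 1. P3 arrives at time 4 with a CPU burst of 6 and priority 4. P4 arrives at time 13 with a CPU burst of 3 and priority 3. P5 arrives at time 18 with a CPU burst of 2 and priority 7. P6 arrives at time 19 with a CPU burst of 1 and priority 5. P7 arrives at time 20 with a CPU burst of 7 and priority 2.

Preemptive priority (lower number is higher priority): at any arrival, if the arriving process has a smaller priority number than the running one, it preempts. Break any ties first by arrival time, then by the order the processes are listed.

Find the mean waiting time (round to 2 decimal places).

Schedule: | P1 0-1 | P2 1-10 | P3 10-13 | P4 13-16 | P3 16-19 | P6 19-20 | P7 20-27 | P1 27-31 | P5 31-33 |
Completion: P1=31  P2=10  P3=19  P4=16  P5=33  P6=20  P7=27
Turnaround (C−A): P1=31  P2=9  P3=15  P4=3  P5=15  P6=1  P7=7
Waiting times: P1=26, P2=0, P3=9, P4=0, P5=13, P6=0, P7=0
Average waiting = (26+0+9+0+13+0+0) / 7 = 48/7 = 6.86

6.86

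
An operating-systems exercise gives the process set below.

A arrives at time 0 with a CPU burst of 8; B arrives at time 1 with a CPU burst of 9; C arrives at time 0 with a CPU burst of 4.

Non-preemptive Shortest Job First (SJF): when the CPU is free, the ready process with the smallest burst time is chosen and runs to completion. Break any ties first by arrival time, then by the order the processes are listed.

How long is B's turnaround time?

20

Gantt: | C 0-4 | A 4-12 | B 12-21 |
Completion: A=12  B=21  C=4
Turnaround (C−A): A=12  B=20  C=4
Turnaround(B) = completion − arrival = 21 − 1 = 20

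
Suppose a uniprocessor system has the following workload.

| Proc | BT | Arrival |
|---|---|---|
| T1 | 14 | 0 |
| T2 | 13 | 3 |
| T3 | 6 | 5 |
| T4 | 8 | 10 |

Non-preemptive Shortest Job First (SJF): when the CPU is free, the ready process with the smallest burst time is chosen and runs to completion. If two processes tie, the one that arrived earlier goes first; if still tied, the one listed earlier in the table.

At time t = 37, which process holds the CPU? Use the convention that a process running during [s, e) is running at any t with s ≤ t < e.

T2

Schedule: | T1 0-14 | T3 14-20 | T4 20-28 | T2 28-41 |
Completion: T1=14  T2=41  T3=20  T4=28
Turnaround (C−A): T1=14  T2=38  T3=15  T4=18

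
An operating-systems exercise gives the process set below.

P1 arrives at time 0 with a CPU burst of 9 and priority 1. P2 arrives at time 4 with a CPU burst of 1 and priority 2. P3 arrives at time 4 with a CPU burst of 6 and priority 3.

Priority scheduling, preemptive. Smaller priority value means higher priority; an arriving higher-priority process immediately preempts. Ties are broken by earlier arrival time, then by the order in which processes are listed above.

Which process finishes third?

P3

Gantt: | P1 0-9 | P2 9-10 | P3 10-16 |
Completion: P1=9  P2=10  P3=16
Turnaround (C−A): P1=9  P2=6  P3=12
Finish order: P1 → P2 → P3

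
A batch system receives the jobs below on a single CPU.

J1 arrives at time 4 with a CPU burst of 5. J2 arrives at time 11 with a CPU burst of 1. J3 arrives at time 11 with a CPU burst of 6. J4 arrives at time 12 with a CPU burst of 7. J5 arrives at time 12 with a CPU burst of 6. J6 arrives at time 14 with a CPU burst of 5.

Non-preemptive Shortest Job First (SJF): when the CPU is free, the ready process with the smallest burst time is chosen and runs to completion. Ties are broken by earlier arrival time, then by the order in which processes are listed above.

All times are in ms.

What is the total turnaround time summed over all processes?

63

Timeline: | idle 0-4 | J1 4-9 | idle 9-11 | J2 11-12 | J3 12-18 | J6 18-23 | J5 23-29 | J4 29-36 |
Completion: J1=9  J2=12  J3=18  J4=36  J5=29  J6=23
Turnaround = completion − arrival: J1=5, J2=1, J3=7, J4=24, J5=17, J6=9
Total turnaround = 5 + 1 + 7 + 24 + 17 + 9 = 63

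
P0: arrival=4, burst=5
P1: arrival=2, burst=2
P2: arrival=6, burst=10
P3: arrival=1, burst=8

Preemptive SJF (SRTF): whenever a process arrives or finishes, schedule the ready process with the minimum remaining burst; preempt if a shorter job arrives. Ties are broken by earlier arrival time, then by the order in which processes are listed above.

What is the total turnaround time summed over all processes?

42

Schedule: | idle 0-1 | P3 1-2 | P1 2-4 | P0 4-9 | P3 9-16 | P2 16-26 |
Completion: P0=9  P1=4  P2=26  P3=16
Turnaround (C−A): P0=5  P1=2  P2=20  P3=15
Turnaround = completion − arrival: P0=5, P1=2, P2=20, P3=15
Total turnaround = 5 + 2 + 20 + 15 = 42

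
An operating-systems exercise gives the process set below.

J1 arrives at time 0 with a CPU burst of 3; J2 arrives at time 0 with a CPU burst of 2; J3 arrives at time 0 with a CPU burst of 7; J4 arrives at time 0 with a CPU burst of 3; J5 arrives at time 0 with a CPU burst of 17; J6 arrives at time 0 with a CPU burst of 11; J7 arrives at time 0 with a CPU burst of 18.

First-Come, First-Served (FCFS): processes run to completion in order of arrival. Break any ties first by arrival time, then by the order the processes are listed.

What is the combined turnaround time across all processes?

Timeline: | J1 0-3 | J2 3-5 | J3 5-12 | J4 12-15 | J5 15-32 | J6 32-43 | J7 43-61 |
Completion: J1=3  J2=5  J3=12  J4=15  J5=32  J6=43  J7=61
Turnaround = completion − arrival: J1=3, J2=5, J3=12, J4=15, J5=32, J6=43, J7=61
Total turnaround = 3 + 5 + 12 + 15 + 32 + 43 + 61 = 171

171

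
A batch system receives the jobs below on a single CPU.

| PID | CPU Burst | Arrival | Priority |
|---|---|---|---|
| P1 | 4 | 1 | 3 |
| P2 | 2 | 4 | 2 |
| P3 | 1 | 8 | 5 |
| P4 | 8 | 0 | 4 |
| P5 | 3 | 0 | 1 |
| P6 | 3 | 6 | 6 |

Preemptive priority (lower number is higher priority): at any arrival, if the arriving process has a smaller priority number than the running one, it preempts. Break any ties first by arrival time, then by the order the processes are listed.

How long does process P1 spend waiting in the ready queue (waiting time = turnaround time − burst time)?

Gantt: | P5 0-3 | P1 3-4 | P2 4-6 | P1 6-9 | P4 9-17 | P3 17-18 | P6 18-21 |
Completion: P1=9  P2=6  P3=18  P4=17  P5=3  P6=21
Waiting(P1) = turnaround − burst = 8 − 4 = 4

4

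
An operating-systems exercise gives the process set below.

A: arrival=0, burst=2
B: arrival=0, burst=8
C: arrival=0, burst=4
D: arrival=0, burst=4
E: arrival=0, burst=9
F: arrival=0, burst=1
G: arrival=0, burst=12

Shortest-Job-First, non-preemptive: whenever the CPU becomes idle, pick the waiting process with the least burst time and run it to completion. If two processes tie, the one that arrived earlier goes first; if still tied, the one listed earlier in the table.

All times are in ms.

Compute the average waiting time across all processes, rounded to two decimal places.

Timeline: | F 0-1 | A 1-3 | C 3-7 | D 7-11 | B 11-19 | E 19-28 | G 28-40 |
Completion: A=3  B=19  C=7  D=11  E=28  F=1  G=40
Turnaround (C−A): A=3  B=19  C=7  D=11  E=28  F=1  G=40
Waiting times: A=1, B=11, C=3, D=7, E=19, F=0, G=28
Average waiting = (1+11+3+7+19+0+28) / 7 = 69/7 = 9.86

9.86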